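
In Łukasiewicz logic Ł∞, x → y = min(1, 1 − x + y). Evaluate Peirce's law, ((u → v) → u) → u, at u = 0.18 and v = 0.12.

0.94

u → v = min(1, 1 − 0.18 + 0.12) = min(1, 0.94) = 0.94
(u → v) → u = min(1, 1 − 0.94 + 0.18) = min(1, 0.24) = 0.24
((u → v) → u) → u = min(1, 1 − 0.24 + 0.18) = min(1, 0.94) = 0.94
(The value 0.94 < 1 shows this instance is not satisfied; not a Ł∞-tautology in general.)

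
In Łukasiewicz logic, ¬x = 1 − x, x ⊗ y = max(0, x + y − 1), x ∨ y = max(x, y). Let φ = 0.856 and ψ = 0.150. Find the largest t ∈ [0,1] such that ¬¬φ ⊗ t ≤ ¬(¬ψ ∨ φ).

¬φ = 1 − 0.856 = 0.144
¬¬φ = 1 − 0.144 = 0.856
So the left factor is ¬¬φ = 0.856.
¬ψ = 1 − 0.150 = 0.850
¬ψ ∨ φ = max(0.850, 0.856) = 0.856
¬(¬ψ ∨ φ) = 1 − 0.856 = 0.144
So the right-hand bound is ¬(¬ψ ∨ φ) = 0.144.
The residuum of the Łukasiewicz t-norm gives the supremum: min(1, 1 − 0.856 + 0.144).
1 − 0.856 + 0.144 = 0.288, so t = min(1, 0.288) = 0.288.
Check: 0.856 ⊗ 0.288 = max(0, 0.144) = 0.144 ≤ 0.144.

0.288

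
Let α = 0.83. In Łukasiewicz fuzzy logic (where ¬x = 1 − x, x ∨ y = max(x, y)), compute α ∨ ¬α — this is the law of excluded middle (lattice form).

¬α = 1 − 0.83 = 0.17
α ∨ ¬α = max(0.83, 0.17) = 0.83
(The value 0.83 < 1 shows this instance is not satisfied; not a Ł∞-tautology — its value is max(a, 1−a).)

0.83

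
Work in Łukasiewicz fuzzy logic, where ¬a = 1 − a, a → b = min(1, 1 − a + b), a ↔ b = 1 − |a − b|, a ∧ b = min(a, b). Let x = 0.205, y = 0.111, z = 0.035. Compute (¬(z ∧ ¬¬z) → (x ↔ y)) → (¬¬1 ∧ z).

0.094

¬z = 1 − 0.035 = 0.965
¬¬z = 1 − 0.965 = 0.035
z ∧ ¬¬z = min(0.035, 0.035) = 0.035
¬(z ∧ ¬¬z) = 1 − 0.035 = 0.965
x ↔ y = 1 − |0.205 − 0.111| = 1 − 0.094 = 0.906
¬(z ∧ ¬¬z) → (x ↔ y) = min(1, 1 − 0.965 + 0.906) = min(1, 0.941) = 0.941
¬1 = 1 − 1.000 = 0.000
¬¬1 = 1 − 0.000 = 1.000
¬¬1 ∧ z = min(1.000, 0.035) = 0.035
(¬(z ∧ ¬¬z) → (x ↔ y)) → (¬¬1 ∧ z) = min(1, 1 − 0.941 + 0.035) = min(1, 0.094) = 0.094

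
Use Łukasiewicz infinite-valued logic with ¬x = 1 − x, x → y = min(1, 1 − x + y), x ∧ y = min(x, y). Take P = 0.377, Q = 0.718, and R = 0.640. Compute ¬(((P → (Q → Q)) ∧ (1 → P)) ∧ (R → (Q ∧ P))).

Q → Q = min(1, 1 − 0.718 + 0.718) = min(1, 1.000) = 1.000
P → (Q → Q) = min(1, 1 − 0.377 + 1.000) = min(1, 1.623) = 1.000
1 → P = min(1, 1 − 1.000 + 0.377) = min(1, 0.377) = 0.377
(P → (Q → Q)) ∧ (1 → P) = min(1.000, 0.377) = 0.377
Q ∧ P = min(0.718, 0.377) = 0.377
R → (Q ∧ P) = min(1, 1 − 0.640 + 0.377) = min(1, 0.737) = 0.737
((P → (Q → Q)) ∧ (1 → P)) ∧ (R → (Q ∧ P)) = min(0.377, 0.737) = 0.377
¬(((P → (Q → Q)) ∧ (1 → P)) ∧ (R → (Q ∧ P))) = 1 − 0.377 = 0.623

0.623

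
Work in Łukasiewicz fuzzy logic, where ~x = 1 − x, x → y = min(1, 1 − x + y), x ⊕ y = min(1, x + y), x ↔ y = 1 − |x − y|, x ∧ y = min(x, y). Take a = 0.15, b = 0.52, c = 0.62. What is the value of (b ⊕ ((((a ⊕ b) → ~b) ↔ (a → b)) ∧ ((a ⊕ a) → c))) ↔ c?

a ⊕ b = min(1, 0.15 + 0.52) = min(1, 0.67) = 0.67
~b = 1 − 0.52 = 0.48
(a ⊕ b) → ~b = min(1, 1 − 0.67 + 0.48) = min(1, 0.81) = 0.81
a → b = min(1, 1 − 0.15 + 0.52) = min(1, 1.37) = 1.00
((a ⊕ b) → ~b) ↔ (a → b) = 1 − |0.81 − 1.00| = 1 − 0.19 = 0.81
a ⊕ a = min(1, 0.15 + 0.15) = min(1, 0.30) = 0.30
(a ⊕ a) → c = min(1, 1 − 0.30 + 0.62) = min(1, 1.32) = 1.00
(((a ⊕ b) → ~b) ↔ (a → b)) ∧ ((a ⊕ a) → c) = min(0.81, 1.00) = 0.81
b ⊕ ((((a ⊕ b) → ~b) ↔ (a → b)) ∧ ((a ⊕ a) → c)) = min(1, 0.52 + 0.81) = min(1, 1.33) = 1.00
(b ⊕ ((((a ⊕ b) → ~b) ↔ (a → b)) ∧ ((a ⊕ a) → c))) ↔ c = 1 − |1.00 − 0.62| = 1 − 0.38 = 0.62

0.62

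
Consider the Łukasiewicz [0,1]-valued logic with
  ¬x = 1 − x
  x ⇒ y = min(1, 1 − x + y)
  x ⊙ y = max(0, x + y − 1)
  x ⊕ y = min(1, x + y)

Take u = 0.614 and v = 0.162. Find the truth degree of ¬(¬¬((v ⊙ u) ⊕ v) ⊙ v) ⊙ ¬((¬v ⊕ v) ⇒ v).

v ⊙ u = max(0, 0.162 + 0.614 − 1) = max(0, -0.224) = 0.000
(v ⊙ u) ⊕ v = min(1, 0.000 + 0.162) = min(1, 0.162) = 0.162
¬((v ⊙ u) ⊕ v) = 1 − 0.162 = 0.838
¬¬((v ⊙ u) ⊕ v) = 1 − 0.838 = 0.162
¬¬((v ⊙ u) ⊕ v) ⊙ v = max(0, 0.162 + 0.162 − 1) = max(0, -0.676) = 0.000
¬(¬¬((v ⊙ u) ⊕ v) ⊙ v) = 1 − 0.000 = 1.000
¬v = 1 − 0.162 = 0.838
¬v ⊕ v = min(1, 0.838 + 0.162) = min(1, 1.000) = 1.000
(¬v ⊕ v) ⇒ v = min(1, 1 − 1.000 + 0.162) = min(1, 0.162) = 0.162
¬((¬v ⊕ v) ⇒ v) = 1 − 0.162 = 0.838
¬(¬¬((v ⊙ u) ⊕ v) ⊙ v) ⊙ ¬((¬v ⊕ v) ⇒ v) = max(0, 1.000 + 0.838 − 1) = max(0, 0.838) = 0.838

0.838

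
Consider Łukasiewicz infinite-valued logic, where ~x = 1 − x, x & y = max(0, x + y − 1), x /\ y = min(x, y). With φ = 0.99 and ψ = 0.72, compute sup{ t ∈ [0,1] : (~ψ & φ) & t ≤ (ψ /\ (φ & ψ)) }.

1.00

~ψ = 1 − 0.72 = 0.28
~ψ & φ = max(0, 0.28 + 0.99 − 1) = max(0, 0.27) = 0.27
So the left factor is ~ψ & φ = 0.27.
φ & ψ = max(0, 0.99 + 0.72 − 1) = max(0, 0.71) = 0.71
ψ /\ (φ & ψ) = min(0.72, 0.71) = 0.71
So the right-hand bound is ψ /\ (φ & ψ) = 0.71.
The residuum of the Łukasiewicz t-norm gives the supremum: min(1, 1 − 0.27 + 0.71).
1 − 0.27 + 0.71 = 1.44, so t = min(1, 1.44) = 1.00.
Check: 0.27 & 1.00 = max(0, 0.27) = 0.27 ≤ 0.71.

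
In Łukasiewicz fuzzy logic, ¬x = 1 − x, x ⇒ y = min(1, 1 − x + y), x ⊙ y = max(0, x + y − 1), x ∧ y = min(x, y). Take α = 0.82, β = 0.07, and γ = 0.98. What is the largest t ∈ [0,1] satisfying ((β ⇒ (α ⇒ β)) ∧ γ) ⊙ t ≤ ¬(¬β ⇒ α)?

0.13

α ⇒ β = min(1, 1 − 0.82 + 0.07) = min(1, 0.25) = 0.25
β ⇒ (α ⇒ β) = min(1, 1 − 0.07 + 0.25) = min(1, 1.18) = 1.00
(β ⇒ (α ⇒ β)) ∧ γ = min(1.00, 0.98) = 0.98
So the left factor is (β ⇒ (α ⇒ β)) ∧ γ = 0.98.
¬β = 1 − 0.07 = 0.93
¬β ⇒ α = min(1, 1 − 0.93 + 0.82) = min(1, 0.89) = 0.89
¬(¬β ⇒ α) = 1 − 0.89 = 0.11
So the right-hand bound is ¬(¬β ⇒ α) = 0.11.
The residuum of the Łukasiewicz t-norm gives the supremum: min(1, 1 − 0.98 + 0.11).
1 − 0.98 + 0.11 = 0.13, so t = min(1, 0.13) = 0.13.
Check: 0.98 ⊙ 0.13 = max(0, 0.11) = 0.11 ≤ 0.11.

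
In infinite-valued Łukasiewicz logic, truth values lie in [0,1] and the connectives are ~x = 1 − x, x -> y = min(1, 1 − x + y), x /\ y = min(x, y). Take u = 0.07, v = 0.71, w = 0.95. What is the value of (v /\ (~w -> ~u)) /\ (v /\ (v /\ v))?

0.71

~w = 1 − 0.95 = 0.05
~u = 1 − 0.07 = 0.93
~w -> ~u = min(1, 1 − 0.05 + 0.93) = min(1, 1.88) = 1.00
v /\ (~w -> ~u) = min(0.71, 1.00) = 0.71
v /\ v = min(0.71, 0.71) = 0.71
v /\ (v /\ v) = min(0.71, 0.71) = 0.71
(v /\ (~w -> ~u)) /\ (v /\ (v /\ v)) = min(0.71, 0.71) = 0.71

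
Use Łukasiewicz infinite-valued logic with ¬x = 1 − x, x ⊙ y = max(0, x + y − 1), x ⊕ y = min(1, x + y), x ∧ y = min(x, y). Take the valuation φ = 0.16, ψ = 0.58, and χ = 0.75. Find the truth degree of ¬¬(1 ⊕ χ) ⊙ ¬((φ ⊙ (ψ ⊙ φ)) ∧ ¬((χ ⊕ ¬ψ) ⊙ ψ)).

1.00

1 ⊕ χ = min(1, 1.00 + 0.75) = min(1, 1.75) = 1.00
¬(1 ⊕ χ) = 1 − 1.00 = 0.00
¬¬(1 ⊕ χ) = 1 − 0.00 = 1.00
ψ ⊙ φ = max(0, 0.58 + 0.16 − 1) = max(0, -0.26) = 0.00
φ ⊙ (ψ ⊙ φ) = max(0, 0.16 + 0.00 − 1) = max(0, -0.84) = 0.00
¬ψ = 1 − 0.58 = 0.42
χ ⊕ ¬ψ = min(1, 0.75 + 0.42) = min(1, 1.17) = 1.00
(χ ⊕ ¬ψ) ⊙ ψ = max(0, 1.00 + 0.58 − 1) = max(0, 0.58) = 0.58
¬((χ ⊕ ¬ψ) ⊙ ψ) = 1 − 0.58 = 0.42
(φ ⊙ (ψ ⊙ φ)) ∧ ¬((χ ⊕ ¬ψ) ⊙ ψ) = min(0.00, 0.42) = 0.00
¬((φ ⊙ (ψ ⊙ φ)) ∧ ¬((χ ⊕ ¬ψ) ⊙ ψ)) = 1 − 0.00 = 1.00
¬¬(1 ⊕ χ) ⊙ ¬((φ ⊙ (ψ ⊙ φ)) ∧ ¬((χ ⊕ ¬ψ) ⊙ ψ)) = max(0, 1.00 + 1.00 − 1) = max(0, 1.00) = 1.00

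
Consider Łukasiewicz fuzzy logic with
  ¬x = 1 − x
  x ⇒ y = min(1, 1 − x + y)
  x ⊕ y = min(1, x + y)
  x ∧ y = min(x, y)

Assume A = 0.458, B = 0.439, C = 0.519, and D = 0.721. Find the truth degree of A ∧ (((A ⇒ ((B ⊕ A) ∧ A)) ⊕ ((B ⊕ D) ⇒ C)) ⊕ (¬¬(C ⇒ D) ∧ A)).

B ⊕ A = min(1, 0.439 + 0.458) = min(1, 0.897) = 0.897
(B ⊕ A) ∧ A = min(0.897, 0.458) = 0.458
A ⇒ ((B ⊕ A) ∧ A) = min(1, 1 − 0.458 + 0.458) = min(1, 1.000) = 1.000
B ⊕ D = min(1, 0.439 + 0.721) = min(1, 1.160) = 1.000
(B ⊕ D) ⇒ C = min(1, 1 − 1.000 + 0.519) = min(1, 0.519) = 0.519
(A ⇒ ((B ⊕ A) ∧ A)) ⊕ ((B ⊕ D) ⇒ C) = min(1, 1.000 + 0.519) = min(1, 1.519) = 1.000
C ⇒ D = min(1, 1 − 0.519 + 0.721) = min(1, 1.202) = 1.000
¬(C ⇒ D) = 1 − 1.000 = 0.000
¬¬(C ⇒ D) = 1 − 0.000 = 1.000
¬¬(C ⇒ D) ∧ A = min(1.000, 0.458) = 0.458
((A ⇒ ((B ⊕ A) ∧ A)) ⊕ ((B ⊕ D) ⇒ C)) ⊕ (¬¬(C ⇒ D) ∧ A) = min(1, 1.000 + 0.458) = min(1, 1.458) = 1.000
A ∧ (((A ⇒ ((B ⊕ A) ∧ A)) ⊕ ((B ⊕ D) ⇒ C)) ⊕ (¬¬(C ⇒ D) ∧ A)) = min(0.458, 1.000) = 0.458

0.458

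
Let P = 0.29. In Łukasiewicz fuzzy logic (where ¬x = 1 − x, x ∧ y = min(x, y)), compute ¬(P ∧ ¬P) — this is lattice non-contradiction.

¬P = 1 − 0.29 = 0.71
P ∧ ¬P = min(0.29, 0.71) = 0.29
¬(P ∧ ¬P) = 1 − 0.29 = 0.71
(The value 0.71 < 1 shows this instance is not satisfied; not a Ł∞-tautology — its value is 1 − min(a, 1−a).)

0.71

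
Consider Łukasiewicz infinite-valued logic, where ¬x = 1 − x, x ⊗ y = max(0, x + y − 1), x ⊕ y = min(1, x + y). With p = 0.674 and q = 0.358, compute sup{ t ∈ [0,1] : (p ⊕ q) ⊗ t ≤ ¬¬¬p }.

p ⊕ q = min(1, 0.674 + 0.358) = min(1, 1.032) = 1.000
So the left factor is p ⊕ q = 1.000.
¬p = 1 − 0.674 = 0.326
¬¬p = 1 − 0.326 = 0.674
¬¬¬p = 1 − 0.674 = 0.326
So the right-hand bound is ¬¬¬p = 0.326.
The residuum of the Łukasiewicz t-norm gives the supremum: min(1, 1 − 1.000 + 0.326).
1 − 1.000 + 0.326 = 0.326, so t = min(1, 0.326) = 0.326.
Check: 1.000 ⊗ 0.326 = max(0, 0.326) = 0.326 ≤ 0.326.

0.326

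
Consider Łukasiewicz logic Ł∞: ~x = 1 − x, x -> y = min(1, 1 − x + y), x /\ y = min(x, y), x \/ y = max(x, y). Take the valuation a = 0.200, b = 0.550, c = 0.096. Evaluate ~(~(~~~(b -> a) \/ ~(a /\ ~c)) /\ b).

0.800

b -> a = min(1, 1 − 0.550 + 0.200) = min(1, 0.650) = 0.650
~(b -> a) = 1 − 0.650 = 0.350
~~(b -> a) = 1 − 0.350 = 0.650
~~~(b -> a) = 1 − 0.650 = 0.350
~c = 1 − 0.096 = 0.904
a /\ ~c = min(0.200, 0.904) = 0.200
~(a /\ ~c) = 1 − 0.200 = 0.800
~~~(b -> a) \/ ~(a /\ ~c) = max(0.350, 0.800) = 0.800
~(~~~(b -> a) \/ ~(a /\ ~c)) = 1 − 0.800 = 0.200
~(~~~(b -> a) \/ ~(a /\ ~c)) /\ b = min(0.200, 0.550) = 0.200
~(~(~~~(b -> a) \/ ~(a /\ ~c)) /\ b) = 1 − 0.200 = 0.800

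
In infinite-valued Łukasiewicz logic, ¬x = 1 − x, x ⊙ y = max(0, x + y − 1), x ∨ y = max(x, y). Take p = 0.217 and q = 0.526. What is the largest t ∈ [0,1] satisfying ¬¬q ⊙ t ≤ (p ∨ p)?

¬q = 1 − 0.526 = 0.474
¬¬q = 1 − 0.474 = 0.526
So the left factor is ¬¬q = 0.526.
p ∨ p = max(0.217, 0.217) = 0.217
So the right-hand bound is p ∨ p = 0.217.
The residuum of the Łukasiewicz t-norm gives the supremum: min(1, 1 − 0.526 + 0.217).
1 − 0.526 + 0.217 = 0.691, so t = min(1, 0.691) = 0.691.
Check: 0.526 ⊙ 0.691 = max(0, 0.217) = 0.217 ≤ 0.217.

0.691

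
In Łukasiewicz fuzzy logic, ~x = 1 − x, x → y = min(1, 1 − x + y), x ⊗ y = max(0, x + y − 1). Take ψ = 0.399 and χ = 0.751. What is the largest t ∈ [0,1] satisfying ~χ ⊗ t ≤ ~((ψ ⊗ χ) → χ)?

~χ = 1 − 0.751 = 0.249
So the left factor is ~χ = 0.249.
ψ ⊗ χ = max(0, 0.399 + 0.751 − 1) = max(0, 0.150) = 0.150
(ψ ⊗ χ) → χ = min(1, 1 − 0.150 + 0.751) = min(1, 1.601) = 1.000
~((ψ ⊗ χ) → χ) = 1 − 1.000 = 0.000
So the right-hand bound is ~((ψ ⊗ χ) → χ) = 0.000.
The residuum of the Łukasiewicz t-norm gives the supremum: min(1, 1 − 0.249 + 0.000).
1 − 0.249 + 0.000 = 0.751, so t = min(1, 0.751) = 0.751.
Check: 0.249 ⊗ 0.751 = max(0, 0.000) = 0.000 ≤ 0.000.

0.751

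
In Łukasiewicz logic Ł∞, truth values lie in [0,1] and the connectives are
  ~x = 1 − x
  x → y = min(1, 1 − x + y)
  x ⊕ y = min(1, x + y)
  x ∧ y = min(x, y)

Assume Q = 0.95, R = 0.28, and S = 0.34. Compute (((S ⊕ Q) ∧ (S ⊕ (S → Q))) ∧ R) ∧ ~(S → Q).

S ⊕ Q = min(1, 0.34 + 0.95) = min(1, 1.29) = 1.00
S → Q = min(1, 1 − 0.34 + 0.95) = min(1, 1.61) = 1.00
S ⊕ (S → Q) = min(1, 0.34 + 1.00) = min(1, 1.34) = 1.00
(S ⊕ Q) ∧ (S ⊕ (S → Q)) = min(1.00, 1.00) = 1.00
((S ⊕ Q) ∧ (S ⊕ (S → Q))) ∧ R = min(1.00, 0.28) = 0.28
~(S → Q) = 1 − 1.00 = 0.00
(((S ⊕ Q) ∧ (S ⊕ (S → Q))) ∧ R) ∧ ~(S → Q) = min(0.28, 0.00) = 0.00

0.00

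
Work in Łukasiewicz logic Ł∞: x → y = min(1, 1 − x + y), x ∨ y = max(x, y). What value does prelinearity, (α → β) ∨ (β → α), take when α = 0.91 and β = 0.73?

1.00

α → β = min(1, 1 − 0.91 + 0.73) = min(1, 0.82) = 0.82
β → α = min(1, 1 − 0.73 + 0.91) = min(1, 1.18) = 1.00
(α → β) ∨ (β → α) = max(0.82, 1.00) = 1.00
(As expected: a Ł∞-tautology — holds in every MV-chain.)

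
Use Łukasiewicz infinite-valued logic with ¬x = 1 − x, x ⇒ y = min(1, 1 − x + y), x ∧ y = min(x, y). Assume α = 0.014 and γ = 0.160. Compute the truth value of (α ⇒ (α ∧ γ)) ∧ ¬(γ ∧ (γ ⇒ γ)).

α ∧ γ = min(0.014, 0.160) = 0.014
α ⇒ (α ∧ γ) = min(1, 1 − 0.014 + 0.014) = min(1, 1.000) = 1.000
γ ⇒ γ = min(1, 1 − 0.160 + 0.160) = min(1, 1.000) = 1.000
γ ∧ (γ ⇒ γ) = min(0.160, 1.000) = 0.160
¬(γ ∧ (γ ⇒ γ)) = 1 − 0.160 = 0.840
(α ⇒ (α ∧ γ)) ∧ ¬(γ ∧ (γ ⇒ γ)) = min(1.000, 0.840) = 0.840

0.840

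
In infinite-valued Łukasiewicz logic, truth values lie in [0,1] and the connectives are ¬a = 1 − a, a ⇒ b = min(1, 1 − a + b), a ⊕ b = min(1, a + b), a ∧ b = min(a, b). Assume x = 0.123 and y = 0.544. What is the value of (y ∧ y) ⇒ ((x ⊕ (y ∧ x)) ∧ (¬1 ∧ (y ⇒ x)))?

0.456

y ∧ y = min(0.544, 0.544) = 0.544
y ∧ x = min(0.544, 0.123) = 0.123
x ⊕ (y ∧ x) = min(1, 0.123 + 0.123) = min(1, 0.246) = 0.246
¬1 = 1 − 1.000 = 0.000
y ⇒ x = min(1, 1 − 0.544 + 0.123) = min(1, 0.579) = 0.579
¬1 ∧ (y ⇒ x) = min(0.000, 0.579) = 0.000
(x ⊕ (y ∧ x)) ∧ (¬1 ∧ (y ⇒ x)) = min(0.246, 0.000) = 0.000
(y ∧ y) ⇒ ((x ⊕ (y ∧ x)) ∧ (¬1 ∧ (y ⇒ x))) = min(1, 1 − 0.544 + 0.000) = min(1, 0.456) = 0.456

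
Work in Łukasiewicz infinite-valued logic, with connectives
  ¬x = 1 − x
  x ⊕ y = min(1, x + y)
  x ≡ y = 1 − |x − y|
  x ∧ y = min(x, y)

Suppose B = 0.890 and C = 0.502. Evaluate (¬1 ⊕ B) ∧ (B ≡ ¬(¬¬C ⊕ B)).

0.110

¬1 = 1 − 1.000 = 0.000
¬1 ⊕ B = min(1, 0.000 + 0.890) = min(1, 0.890) = 0.890
¬C = 1 − 0.502 = 0.498
¬¬C = 1 − 0.498 = 0.502
¬¬C ⊕ B = min(1, 0.502 + 0.890) = min(1, 1.392) = 1.000
¬(¬¬C ⊕ B) = 1 − 1.000 = 0.000
B ≡ ¬(¬¬C ⊕ B) = 1 − |0.890 − 0.000| = 1 − 0.890 = 0.110
(¬1 ⊕ B) ∧ (B ≡ ¬(¬¬C ⊕ B)) = min(0.890, 0.110) = 0.110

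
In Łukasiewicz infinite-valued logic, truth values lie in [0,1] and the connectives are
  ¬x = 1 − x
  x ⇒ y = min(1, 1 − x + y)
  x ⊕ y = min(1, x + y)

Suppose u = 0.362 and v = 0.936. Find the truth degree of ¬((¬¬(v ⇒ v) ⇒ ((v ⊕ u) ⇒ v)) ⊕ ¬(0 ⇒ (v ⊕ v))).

0.064

v ⇒ v = min(1, 1 − 0.936 + 0.936) = min(1, 1.000) = 1.000
¬(v ⇒ v) = 1 − 1.000 = 0.000
¬¬(v ⇒ v) = 1 − 0.000 = 1.000
v ⊕ u = min(1, 0.936 + 0.362) = min(1, 1.298) = 1.000
(v ⊕ u) ⇒ v = min(1, 1 − 1.000 + 0.936) = min(1, 0.936) = 0.936
¬¬(v ⇒ v) ⇒ ((v ⊕ u) ⇒ v) = min(1, 1 − 1.000 + 0.936) = min(1, 0.936) = 0.936
v ⊕ v = min(1, 0.936 + 0.936) = min(1, 1.872) = 1.000
0 ⇒ (v ⊕ v) = min(1, 1 − 0.000 + 1.000) = min(1, 2.000) = 1.000
¬(0 ⇒ (v ⊕ v)) = 1 − 1.000 = 0.000
(¬¬(v ⇒ v) ⇒ ((v ⊕ u) ⇒ v)) ⊕ ¬(0 ⇒ (v ⊕ v)) = min(1, 0.936 + 0.000) = min(1, 0.936) = 0.936
¬((¬¬(v ⇒ v) ⇒ ((v ⊕ u) ⇒ v)) ⊕ ¬(0 ⇒ (v ⊕ v))) = 1 − 0.936 = 0.064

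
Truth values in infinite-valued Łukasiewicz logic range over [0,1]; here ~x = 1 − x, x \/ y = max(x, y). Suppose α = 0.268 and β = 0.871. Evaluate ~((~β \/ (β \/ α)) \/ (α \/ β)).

~β = 1 − 0.871 = 0.129
β \/ α = max(0.871, 0.268) = 0.871
~β \/ (β \/ α) = max(0.129, 0.871) = 0.871
α \/ β = max(0.268, 0.871) = 0.871
(~β \/ (β \/ α)) \/ (α \/ β) = max(0.871, 0.871) = 0.871
~((~β \/ (β \/ α)) \/ (α \/ β)) = 1 − 0.871 = 0.129

0.129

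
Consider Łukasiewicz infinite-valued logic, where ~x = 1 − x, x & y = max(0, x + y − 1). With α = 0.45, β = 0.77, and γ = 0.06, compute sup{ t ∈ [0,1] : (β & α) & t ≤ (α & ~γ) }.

β & α = max(0, 0.77 + 0.45 − 1) = max(0, 0.22) = 0.22
So the left factor is β & α = 0.22.
~γ = 1 − 0.06 = 0.94
α & ~γ = max(0, 0.45 + 0.94 − 1) = max(0, 0.39) = 0.39
So the right-hand bound is α & ~γ = 0.39.
The residuum of the Łukasiewicz t-norm gives the supremum: min(1, 1 − 0.22 + 0.39).
1 − 0.22 + 0.39 = 1.17, so t = min(1, 1.17) = 1.00.
Check: 0.22 & 1.00 = max(0, 0.22) = 0.22 ≤ 0.39.

1.00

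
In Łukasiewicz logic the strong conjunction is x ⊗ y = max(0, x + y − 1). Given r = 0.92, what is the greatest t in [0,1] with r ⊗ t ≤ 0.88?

The residuum of the Łukasiewicz t-norm gives the supremum: min(1, 1 − 0.92 + 0.88).
1 − 0.92 + 0.88 = 0.96, so t = min(1, 0.96) = 0.96.
Check: 0.92 ⊗ 0.96 = max(0, 0.88) = 0.88 ≤ 0.88.

0.96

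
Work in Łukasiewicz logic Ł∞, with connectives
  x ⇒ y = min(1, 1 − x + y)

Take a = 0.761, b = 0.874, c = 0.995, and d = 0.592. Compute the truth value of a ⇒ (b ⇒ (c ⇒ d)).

0.962

c ⇒ d = min(1, 1 − 0.995 + 0.592) = min(1, 0.597) = 0.597
b ⇒ (c ⇒ d) = min(1, 1 − 0.874 + 0.597) = min(1, 0.723) = 0.723
a ⇒ (b ⇒ (c ⇒ d)) = min(1, 1 − 0.761 + 0.723) = min(1, 0.962) = 0.962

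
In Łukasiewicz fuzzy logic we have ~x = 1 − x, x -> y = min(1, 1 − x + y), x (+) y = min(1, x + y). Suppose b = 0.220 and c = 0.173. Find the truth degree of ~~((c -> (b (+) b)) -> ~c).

0.827

b (+) b = min(1, 0.220 + 0.220) = min(1, 0.440) = 0.440
c -> (b (+) b) = min(1, 1 − 0.173 + 0.440) = min(1, 1.267) = 1.000
~c = 1 − 0.173 = 0.827
(c -> (b (+) b)) -> ~c = min(1, 1 − 1.000 + 0.827) = min(1, 0.827) = 0.827
~((c -> (b (+) b)) -> ~c) = 1 − 0.827 = 0.173
~~((c -> (b (+) b)) -> ~c) = 1 − 0.173 = 0.827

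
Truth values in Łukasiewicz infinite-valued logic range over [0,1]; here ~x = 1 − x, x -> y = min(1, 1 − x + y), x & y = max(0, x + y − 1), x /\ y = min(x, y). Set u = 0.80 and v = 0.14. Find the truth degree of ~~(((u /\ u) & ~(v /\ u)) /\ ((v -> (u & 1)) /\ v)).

u /\ u = min(0.80, 0.80) = 0.80
v /\ u = min(0.14, 0.80) = 0.14
~(v /\ u) = 1 − 0.14 = 0.86
(u /\ u) & ~(v /\ u) = max(0, 0.80 + 0.86 − 1) = max(0, 0.66) = 0.66
u & 1 = max(0, 0.80 + 1.00 − 1) = max(0, 0.80) = 0.80
v -> (u & 1) = min(1, 1 − 0.14 + 0.80) = min(1, 1.66) = 1.00
(v -> (u & 1)) /\ v = min(1.00, 0.14) = 0.14
((u /\ u) & ~(v /\ u)) /\ ((v -> (u & 1)) /\ v) = min(0.66, 0.14) = 0.14
~(((u /\ u) & ~(v /\ u)) /\ ((v -> (u & 1)) /\ v)) = 1 − 0.14 = 0.86
~~(((u /\ u) & ~(v /\ u)) /\ ((v -> (u & 1)) /\ v)) = 1 − 0.86 = 0.14

0.14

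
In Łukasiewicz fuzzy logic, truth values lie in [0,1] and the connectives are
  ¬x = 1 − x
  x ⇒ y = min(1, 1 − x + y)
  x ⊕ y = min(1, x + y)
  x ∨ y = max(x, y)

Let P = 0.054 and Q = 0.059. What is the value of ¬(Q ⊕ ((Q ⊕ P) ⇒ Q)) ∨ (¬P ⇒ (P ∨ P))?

0.108

Q ⊕ P = min(1, 0.059 + 0.054) = min(1, 0.113) = 0.113
(Q ⊕ P) ⇒ Q = min(1, 1 − 0.113 + 0.059) = min(1, 0.946) = 0.946
Q ⊕ ((Q ⊕ P) ⇒ Q) = min(1, 0.059 + 0.946) = min(1, 1.005) = 1.000
¬(Q ⊕ ((Q ⊕ P) ⇒ Q)) = 1 − 1.000 = 0.000
¬P = 1 − 0.054 = 0.946
P ∨ P = max(0.054, 0.054) = 0.054
¬P ⇒ (P ∨ P) = min(1, 1 − 0.946 + 0.054) = min(1, 0.108) = 0.108
¬(Q ⊕ ((Q ⊕ P) ⇒ Q)) ∨ (¬P ⇒ (P ∨ P)) = max(0.000, 0.108) = 0.108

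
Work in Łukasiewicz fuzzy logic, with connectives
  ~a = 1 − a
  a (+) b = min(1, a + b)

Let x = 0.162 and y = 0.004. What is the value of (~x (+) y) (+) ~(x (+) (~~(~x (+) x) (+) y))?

~x = 1 − 0.162 = 0.838
~x (+) y = min(1, 0.838 + 0.004) = min(1, 0.842) = 0.842
~x (+) x = min(1, 0.838 + 0.162) = min(1, 1.000) = 1.000
~(~x (+) x) = 1 − 1.000 = 0.000
~~(~x (+) x) = 1 − 0.000 = 1.000
~~(~x (+) x) (+) y = min(1, 1.000 + 0.004) = min(1, 1.004) = 1.000
x (+) (~~(~x (+) x) (+) y) = min(1, 0.162 + 1.000) = min(1, 1.162) = 1.000
~(x (+) (~~(~x (+) x) (+) y)) = 1 − 1.000 = 0.000
(~x (+) y) (+) ~(x (+) (~~(~x (+) x) (+) y)) = min(1, 0.842 + 0.000) = min(1, 0.842) = 0.842

0.842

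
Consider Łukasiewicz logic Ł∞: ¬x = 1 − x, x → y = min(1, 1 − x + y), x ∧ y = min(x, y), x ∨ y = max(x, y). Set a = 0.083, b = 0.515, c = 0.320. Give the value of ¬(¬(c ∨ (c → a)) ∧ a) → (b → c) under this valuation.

0.888

c → a = min(1, 1 − 0.320 + 0.083) = min(1, 0.763) = 0.763
c ∨ (c → a) = max(0.320, 0.763) = 0.763
¬(c ∨ (c → a)) = 1 − 0.763 = 0.237
¬(c ∨ (c → a)) ∧ a = min(0.237, 0.083) = 0.083
¬(¬(c ∨ (c → a)) ∧ a) = 1 − 0.083 = 0.917
b → c = min(1, 1 − 0.515 + 0.320) = min(1, 0.805) = 0.805
¬(¬(c ∨ (c → a)) ∧ a) → (b → c) = min(1, 1 − 0.917 + 0.805) = min(1, 0.888) = 0.888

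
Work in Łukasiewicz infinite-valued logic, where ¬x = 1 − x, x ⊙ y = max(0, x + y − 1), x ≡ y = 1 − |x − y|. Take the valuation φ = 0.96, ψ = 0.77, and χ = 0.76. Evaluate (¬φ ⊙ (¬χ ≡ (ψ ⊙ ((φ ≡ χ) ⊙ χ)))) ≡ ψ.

¬φ = 1 − 0.96 = 0.04
¬χ = 1 − 0.76 = 0.24
φ ≡ χ = 1 − |0.96 − 0.76| = 1 − 0.20 = 0.80
(φ ≡ χ) ⊙ χ = max(0, 0.80 + 0.76 − 1) = max(0, 0.56) = 0.56
ψ ⊙ ((φ ≡ χ) ⊙ χ) = max(0, 0.77 + 0.56 − 1) = max(0, 0.33) = 0.33
¬χ ≡ (ψ ⊙ ((φ ≡ χ) ⊙ χ)) = 1 − |0.24 − 0.33| = 1 − 0.09 = 0.91
¬φ ⊙ (¬χ ≡ (ψ ⊙ ((φ ≡ χ) ⊙ χ))) = max(0, 0.04 + 0.91 − 1) = max(0, -0.05) = 0.00
(¬φ ⊙ (¬χ ≡ (ψ ⊙ ((φ ≡ χ) ⊙ χ)))) ≡ ψ = 1 − |0.00 − 0.77| = 1 − 0.77 = 0.23

0.23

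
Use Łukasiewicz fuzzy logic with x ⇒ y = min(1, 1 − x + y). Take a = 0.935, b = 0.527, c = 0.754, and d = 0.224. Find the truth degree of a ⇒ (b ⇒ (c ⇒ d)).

c ⇒ d = min(1, 1 − 0.754 + 0.224) = min(1, 0.470) = 0.470
b ⇒ (c ⇒ d) = min(1, 1 − 0.527 + 0.470) = min(1, 0.943) = 0.943
a ⇒ (b ⇒ (c ⇒ d)) = min(1, 1 − 0.935 + 0.943) = min(1, 1.008) = 1.000

1.000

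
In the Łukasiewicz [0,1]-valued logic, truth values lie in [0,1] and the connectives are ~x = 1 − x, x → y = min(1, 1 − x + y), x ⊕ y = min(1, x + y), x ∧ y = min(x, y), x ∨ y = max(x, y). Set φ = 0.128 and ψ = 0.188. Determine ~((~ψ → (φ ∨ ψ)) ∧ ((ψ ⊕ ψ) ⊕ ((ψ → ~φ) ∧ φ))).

~ψ = 1 − 0.188 = 0.812
φ ∨ ψ = max(0.128, 0.188) = 0.188
~ψ → (φ ∨ ψ) = min(1, 1 − 0.812 + 0.188) = min(1, 0.376) = 0.376
ψ ⊕ ψ = min(1, 0.188 + 0.188) = min(1, 0.376) = 0.376
~φ = 1 − 0.128 = 0.872
ψ → ~φ = min(1, 1 − 0.188 + 0.872) = min(1, 1.684) = 1.000
(ψ → ~φ) ∧ φ = min(1.000, 0.128) = 0.128
(ψ ⊕ ψ) ⊕ ((ψ → ~φ) ∧ φ) = min(1, 0.376 + 0.128) = min(1, 0.504) = 0.504
(~ψ → (φ ∨ ψ)) ∧ ((ψ ⊕ ψ) ⊕ ((ψ → ~φ) ∧ φ)) = min(0.376, 0.504) = 0.376
~((~ψ → (φ ∨ ψ)) ∧ ((ψ ⊕ ψ) ⊕ ((ψ → ~φ) ∧ φ))) = 1 − 0.376 = 0.624

0.624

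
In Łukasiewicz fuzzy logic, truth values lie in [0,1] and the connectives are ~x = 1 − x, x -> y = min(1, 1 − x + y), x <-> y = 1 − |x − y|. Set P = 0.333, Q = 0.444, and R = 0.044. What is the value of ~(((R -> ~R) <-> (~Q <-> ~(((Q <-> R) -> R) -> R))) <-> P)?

~R = 1 − 0.044 = 0.956
R -> ~R = min(1, 1 − 0.044 + 0.956) = min(1, 1.912) = 1.000
~Q = 1 − 0.444 = 0.556
Q <-> R = 1 − |0.444 − 0.044| = 1 − 0.400 = 0.600
(Q <-> R) -> R = min(1, 1 − 0.600 + 0.044) = min(1, 0.444) = 0.444
((Q <-> R) -> R) -> R = min(1, 1 − 0.444 + 0.044) = min(1, 0.600) = 0.600
~(((Q <-> R) -> R) -> R) = 1 − 0.600 = 0.400
~Q <-> ~(((Q <-> R) -> R) -> R) = 1 − |0.556 − 0.400| = 1 − 0.156 = 0.844
(R -> ~R) <-> (~Q <-> ~(((Q <-> R) -> R) -> R)) = 1 − |1.000 − 0.844| = 1 − 0.156 = 0.844
((R -> ~R) <-> (~Q <-> ~(((Q <-> R) -> R) -> R))) <-> P = 1 − |0.844 − 0.333| = 1 − 0.511 = 0.489
~(((R -> ~R) <-> (~Q <-> ~(((Q <-> R) -> R) -> R))) <-> P) = 1 − 0.489 = 0.511

0.511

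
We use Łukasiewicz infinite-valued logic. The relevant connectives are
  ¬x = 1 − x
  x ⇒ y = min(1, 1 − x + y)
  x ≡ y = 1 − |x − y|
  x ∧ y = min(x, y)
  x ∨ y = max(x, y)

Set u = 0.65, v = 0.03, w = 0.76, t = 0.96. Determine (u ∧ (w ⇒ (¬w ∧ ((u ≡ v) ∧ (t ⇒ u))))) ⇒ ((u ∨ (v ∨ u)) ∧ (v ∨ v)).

¬w = 1 − 0.76 = 0.24
u ≡ v = 1 − |0.65 − 0.03| = 1 − 0.62 = 0.38
t ⇒ u = min(1, 1 − 0.96 + 0.65) = min(1, 0.69) = 0.69
(u ≡ v) ∧ (t ⇒ u) = min(0.38, 0.69) = 0.38
¬w ∧ ((u ≡ v) ∧ (t ⇒ u)) = min(0.24, 0.38) = 0.24
w ⇒ (¬w ∧ ((u ≡ v) ∧ (t ⇒ u))) = min(1, 1 − 0.76 + 0.24) = min(1, 0.48) = 0.48
u ∧ (w ⇒ (¬w ∧ ((u ≡ v) ∧ (t ⇒ u)))) = min(0.65, 0.48) = 0.48
v ∨ u = max(0.03, 0.65) = 0.65
u ∨ (v ∨ u) = max(0.65, 0.65) = 0.65
v ∨ v = max(0.03, 0.03) = 0.03
(u ∨ (v ∨ u)) ∧ (v ∨ v) = min(0.65, 0.03) = 0.03
(u ∧ (w ⇒ (¬w ∧ ((u ≡ v) ∧ (t ⇒ u))))) ⇒ ((u ∨ (v ∨ u)) ∧ (v ∨ v)) = min(1, 1 − 0.48 + 0.03) = min(1, 0.55) = 0.55

0.55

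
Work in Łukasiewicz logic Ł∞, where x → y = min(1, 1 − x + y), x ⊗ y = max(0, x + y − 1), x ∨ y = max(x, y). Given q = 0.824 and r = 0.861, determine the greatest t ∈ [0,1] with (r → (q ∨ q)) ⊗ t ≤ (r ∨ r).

0.898

q ∨ q = max(0.824, 0.824) = 0.824
r → (q ∨ q) = min(1, 1 − 0.861 + 0.824) = min(1, 0.963) = 0.963
So the left factor is r → (q ∨ q) = 0.963.
r ∨ r = max(0.861, 0.861) = 0.861
So the right-hand bound is r ∨ r = 0.861.
The residuum of the Łukasiewicz t-norm gives the supremum: min(1, 1 − 0.963 + 0.861).
1 − 0.963 + 0.861 = 0.898, so t = min(1, 0.898) = 0.898.
Check: 0.963 ⊗ 0.898 = max(0, 0.861) = 0.861 ≤ 0.861.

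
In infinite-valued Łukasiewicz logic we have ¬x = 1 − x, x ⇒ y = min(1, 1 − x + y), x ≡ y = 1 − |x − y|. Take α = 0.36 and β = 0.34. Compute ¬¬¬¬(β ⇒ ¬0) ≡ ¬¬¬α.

¬0 = 1 − 0.00 = 1.00
β ⇒ ¬0 = min(1, 1 − 0.34 + 1.00) = min(1, 1.66) = 1.00
¬(β ⇒ ¬0) = 1 − 1.00 = 0.00
¬¬(β ⇒ ¬0) = 1 − 0.00 = 1.00
¬¬¬(β ⇒ ¬0) = 1 − 1.00 = 0.00
¬¬¬¬(β ⇒ ¬0) = 1 − 0.00 = 1.00
¬α = 1 − 0.36 = 0.64
¬¬α = 1 − 0.64 = 0.36
¬¬¬α = 1 − 0.36 = 0.64
¬¬¬¬(β ⇒ ¬0) ≡ ¬¬¬α = 1 − |1.00 − 0.64| = 1 − 0.36 = 0.64

0.64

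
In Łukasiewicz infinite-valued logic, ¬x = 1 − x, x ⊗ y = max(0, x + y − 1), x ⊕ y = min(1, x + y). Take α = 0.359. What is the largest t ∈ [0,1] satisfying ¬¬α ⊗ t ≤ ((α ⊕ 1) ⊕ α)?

1.000

¬α = 1 − 0.359 = 0.641
¬¬α = 1 − 0.641 = 0.359
So the left factor is ¬¬α = 0.359.
α ⊕ 1 = min(1, 0.359 + 1.000) = min(1, 1.359) = 1.000
(α ⊕ 1) ⊕ α = min(1, 1.000 + 0.359) = min(1, 1.359) = 1.000
So the right-hand bound is (α ⊕ 1) ⊕ α = 1.000.
The residuum of the Łukasiewicz t-norm gives the supremum: min(1, 1 − 0.359 + 1.000).
1 − 0.359 + 1.000 = 1.641, so t = min(1, 1.641) = 1.000.
Check: 0.359 ⊗ 1.000 = max(0, 0.359) = 0.359 ≤ 1.000.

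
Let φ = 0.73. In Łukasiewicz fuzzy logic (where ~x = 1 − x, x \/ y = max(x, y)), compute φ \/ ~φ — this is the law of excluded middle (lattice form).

~φ = 1 − 0.73 = 0.27
φ \/ ~φ = max(0.73, 0.27) = 0.73
(The value 0.73 < 1 shows this instance is not satisfied; not a Ł∞-tautology — its value is max(a, 1−a).)

0.73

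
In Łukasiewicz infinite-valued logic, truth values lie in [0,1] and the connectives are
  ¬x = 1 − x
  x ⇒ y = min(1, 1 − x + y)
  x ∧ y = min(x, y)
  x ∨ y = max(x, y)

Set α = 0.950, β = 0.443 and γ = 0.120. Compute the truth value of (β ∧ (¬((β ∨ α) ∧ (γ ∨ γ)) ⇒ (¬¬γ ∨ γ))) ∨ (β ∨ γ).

β ∨ α = max(0.443, 0.950) = 0.950
γ ∨ γ = max(0.120, 0.120) = 0.120
(β ∨ α) ∧ (γ ∨ γ) = min(0.950, 0.120) = 0.120
¬((β ∨ α) ∧ (γ ∨ γ)) = 1 − 0.120 = 0.880
¬γ = 1 − 0.120 = 0.880
¬¬γ = 1 − 0.880 = 0.120
¬¬γ ∨ γ = max(0.120, 0.120) = 0.120
¬((β ∨ α) ∧ (γ ∨ γ)) ⇒ (¬¬γ ∨ γ) = min(1, 1 − 0.880 + 0.120) = min(1, 0.240) = 0.240
β ∧ (¬((β ∨ α) ∧ (γ ∨ γ)) ⇒ (¬¬γ ∨ γ)) = min(0.443, 0.240) = 0.240
β ∨ γ = max(0.443, 0.120) = 0.443
(β ∧ (¬((β ∨ α) ∧ (γ ∨ γ)) ⇒ (¬¬γ ∨ γ))) ∨ (β ∨ γ) = max(0.240, 0.443) = 0.443

0.443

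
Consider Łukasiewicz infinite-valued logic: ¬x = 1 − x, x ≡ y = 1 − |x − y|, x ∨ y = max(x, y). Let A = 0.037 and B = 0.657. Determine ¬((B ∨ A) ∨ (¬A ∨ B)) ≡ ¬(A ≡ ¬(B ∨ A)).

B ∨ A = max(0.657, 0.037) = 0.657
¬A = 1 − 0.037 = 0.963
¬A ∨ B = max(0.963, 0.657) = 0.963
(B ∨ A) ∨ (¬A ∨ B) = max(0.657, 0.963) = 0.963
¬((B ∨ A) ∨ (¬A ∨ B)) = 1 − 0.963 = 0.037
¬(B ∨ A) = 1 − 0.657 = 0.343
A ≡ ¬(B ∨ A) = 1 − |0.037 − 0.343| = 1 − 0.306 = 0.694
¬(A ≡ ¬(B ∨ A)) = 1 − 0.694 = 0.306
¬((B ∨ A) ∨ (¬A ∨ B)) ≡ ¬(A ≡ ¬(B ∨ A)) = 1 − |0.037 − 0.306| = 1 − 0.269 = 0.731

0.731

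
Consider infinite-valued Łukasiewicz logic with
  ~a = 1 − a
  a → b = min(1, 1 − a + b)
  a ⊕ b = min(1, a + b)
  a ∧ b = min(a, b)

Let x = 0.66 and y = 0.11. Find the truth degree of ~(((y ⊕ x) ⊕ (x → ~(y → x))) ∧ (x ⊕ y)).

0.23

y ⊕ x = min(1, 0.11 + 0.66) = min(1, 0.77) = 0.77
y → x = min(1, 1 − 0.11 + 0.66) = min(1, 1.55) = 1.00
~(y → x) = 1 − 1.00 = 0.00
x → ~(y → x) = min(1, 1 − 0.66 + 0.00) = min(1, 0.34) = 0.34
(y ⊕ x) ⊕ (x → ~(y → x)) = min(1, 0.77 + 0.34) = min(1, 1.11) = 1.00
x ⊕ y = min(1, 0.66 + 0.11) = min(1, 0.77) = 0.77
((y ⊕ x) ⊕ (x → ~(y → x))) ∧ (x ⊕ y) = min(1.00, 0.77) = 0.77
~(((y ⊕ x) ⊕ (x → ~(y → x))) ∧ (x ⊕ y)) = 1 − 0.77 = 0.23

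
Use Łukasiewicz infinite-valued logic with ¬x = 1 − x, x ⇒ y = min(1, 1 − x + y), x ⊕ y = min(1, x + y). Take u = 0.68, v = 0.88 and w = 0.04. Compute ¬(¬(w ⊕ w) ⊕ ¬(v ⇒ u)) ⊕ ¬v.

w ⊕ w = min(1, 0.04 + 0.04) = min(1, 0.08) = 0.08
¬(w ⊕ w) = 1 − 0.08 = 0.92
v ⇒ u = min(1, 1 − 0.88 + 0.68) = min(1, 0.80) = 0.80
¬(v ⇒ u) = 1 − 0.80 = 0.20
¬(w ⊕ w) ⊕ ¬(v ⇒ u) = min(1, 0.92 + 0.20) = min(1, 1.12) = 1.00
¬(¬(w ⊕ w) ⊕ ¬(v ⇒ u)) = 1 − 1.00 = 0.00
¬v = 1 − 0.88 = 0.12
¬(¬(w ⊕ w) ⊕ ¬(v ⇒ u)) ⊕ ¬v = min(1, 0.00 + 0.12) = min(1, 0.12) = 0.12

0.12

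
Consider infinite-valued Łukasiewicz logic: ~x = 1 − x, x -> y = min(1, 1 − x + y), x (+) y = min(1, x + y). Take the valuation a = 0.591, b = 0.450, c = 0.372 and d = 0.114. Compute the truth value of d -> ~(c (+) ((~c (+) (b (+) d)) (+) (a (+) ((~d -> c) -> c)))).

~c = 1 − 0.372 = 0.628
b (+) d = min(1, 0.450 + 0.114) = min(1, 0.564) = 0.564
~c (+) (b (+) d) = min(1, 0.628 + 0.564) = min(1, 1.192) = 1.000
~d = 1 − 0.114 = 0.886
~d -> c = min(1, 1 − 0.886 + 0.372) = min(1, 0.486) = 0.486
(~d -> c) -> c = min(1, 1 − 0.486 + 0.372) = min(1, 0.886) = 0.886
a (+) ((~d -> c) -> c) = min(1, 0.591 + 0.886) = min(1, 1.477) = 1.000
(~c (+) (b (+) d)) (+) (a (+) ((~d -> c) -> c)) = min(1, 1.000 + 1.000) = min(1, 2.000) = 1.000
c (+) ((~c (+) (b (+) d)) (+) (a (+) ((~d -> c) -> c))) = min(1, 0.372 + 1.000) = min(1, 1.372) = 1.000
~(c (+) ((~c (+) (b (+) d)) (+) (a (+) ((~d -> c) -> c)))) = 1 − 1.000 = 0.000
d -> ~(c (+) ((~c (+) (b (+) d)) (+) (a (+) ((~d -> c) -> c)))) = min(1, 1 − 0.114 + 0.000) = min(1, 0.886) = 0.886

0.886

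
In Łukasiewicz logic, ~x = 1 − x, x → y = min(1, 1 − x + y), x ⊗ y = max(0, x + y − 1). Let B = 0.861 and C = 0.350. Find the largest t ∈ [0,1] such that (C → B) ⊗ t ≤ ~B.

0.139

C → B = min(1, 1 − 0.350 + 0.861) = min(1, 1.511) = 1.000
So the left factor is C → B = 1.000.
~B = 1 − 0.861 = 0.139
So the right-hand bound is ~B = 0.139.
The residuum of the Łukasiewicz t-norm gives the supremum: min(1, 1 − 1.000 + 0.139).
1 − 1.000 + 0.139 = 0.139, so t = min(1, 0.139) = 0.139.
Check: 1.000 ⊗ 0.139 = max(0, 0.139) = 0.139 ≤ 0.139.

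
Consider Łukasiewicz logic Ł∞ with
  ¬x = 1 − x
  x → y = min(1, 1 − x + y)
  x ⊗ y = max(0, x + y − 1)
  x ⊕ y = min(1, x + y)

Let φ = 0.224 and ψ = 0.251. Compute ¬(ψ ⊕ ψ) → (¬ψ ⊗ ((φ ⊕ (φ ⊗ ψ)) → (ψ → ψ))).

ψ ⊕ ψ = min(1, 0.251 + 0.251) = min(1, 0.502) = 0.502
¬(ψ ⊕ ψ) = 1 − 0.502 = 0.498
¬ψ = 1 − 0.251 = 0.749
φ ⊗ ψ = max(0, 0.224 + 0.251 − 1) = max(0, -0.525) = 0.000
φ ⊕ (φ ⊗ ψ) = min(1, 0.224 + 0.000) = min(1, 0.224) = 0.224
ψ → ψ = min(1, 1 − 0.251 + 0.251) = min(1, 1.000) = 1.000
(φ ⊕ (φ ⊗ ψ)) → (ψ → ψ) = min(1, 1 − 0.224 + 1.000) = min(1, 1.776) = 1.000
¬ψ ⊗ ((φ ⊕ (φ ⊗ ψ)) → (ψ → ψ)) = max(0, 0.749 + 1.000 − 1) = max(0, 0.749) = 0.749
¬(ψ ⊕ ψ) → (¬ψ ⊗ ((φ ⊕ (φ ⊗ ψ)) → (ψ → ψ))) = min(1, 1 − 0.498 + 0.749) = min(1, 1.251) = 1.000

1.000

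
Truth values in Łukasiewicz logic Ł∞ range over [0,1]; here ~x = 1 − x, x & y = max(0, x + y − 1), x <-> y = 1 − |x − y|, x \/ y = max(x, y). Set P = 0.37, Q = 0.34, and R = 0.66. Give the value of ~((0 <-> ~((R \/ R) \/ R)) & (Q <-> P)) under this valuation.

0.37

R \/ R = max(0.66, 0.66) = 0.66
(R \/ R) \/ R = max(0.66, 0.66) = 0.66
~((R \/ R) \/ R) = 1 − 0.66 = 0.34
0 <-> ~((R \/ R) \/ R) = 1 − |0.00 − 0.34| = 1 − 0.34 = 0.66
Q <-> P = 1 − |0.34 − 0.37| = 1 − 0.03 = 0.97
(0 <-> ~((R \/ R) \/ R)) & (Q <-> P) = max(0, 0.66 + 0.97 − 1) = max(0, 0.63) = 0.63
~((0 <-> ~((R \/ R) \/ R)) & (Q <-> P)) = 1 − 0.63 = 0.37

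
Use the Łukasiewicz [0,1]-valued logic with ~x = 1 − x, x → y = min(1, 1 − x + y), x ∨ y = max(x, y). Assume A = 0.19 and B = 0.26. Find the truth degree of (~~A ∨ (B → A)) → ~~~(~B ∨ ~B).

0.33

~A = 1 − 0.19 = 0.81
~~A = 1 − 0.81 = 0.19
B → A = min(1, 1 − 0.26 + 0.19) = min(1, 0.93) = 0.93
~~A ∨ (B → A) = max(0.19, 0.93) = 0.93
~B = 1 − 0.26 = 0.74
~B ∨ ~B = max(0.74, 0.74) = 0.74
~(~B ∨ ~B) = 1 − 0.74 = 0.26
~~(~B ∨ ~B) = 1 − 0.26 = 0.74
~~~(~B ∨ ~B) = 1 − 0.74 = 0.26
(~~A ∨ (B → A)) → ~~~(~B ∨ ~B) = min(1, 1 − 0.93 + 0.26) = min(1, 0.33) = 0.33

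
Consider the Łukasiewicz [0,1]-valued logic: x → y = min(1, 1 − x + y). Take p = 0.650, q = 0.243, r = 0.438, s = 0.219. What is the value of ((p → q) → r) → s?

0.374

p → q = min(1, 1 − 0.650 + 0.243) = min(1, 0.593) = 0.593
(p → q) → r = min(1, 1 − 0.593 + 0.438) = min(1, 0.845) = 0.845
((p → q) → r) → s = min(1, 1 − 0.845 + 0.219) = min(1, 0.374) = 0.374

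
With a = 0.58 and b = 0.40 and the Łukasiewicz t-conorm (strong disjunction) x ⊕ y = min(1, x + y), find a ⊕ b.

a ⊕ b = min(1, 0.58 + 0.40) = min(1, 0.98) = 0.98
For comparison, the Gödel t-conorm max(x, y) would give 0.58.

0.98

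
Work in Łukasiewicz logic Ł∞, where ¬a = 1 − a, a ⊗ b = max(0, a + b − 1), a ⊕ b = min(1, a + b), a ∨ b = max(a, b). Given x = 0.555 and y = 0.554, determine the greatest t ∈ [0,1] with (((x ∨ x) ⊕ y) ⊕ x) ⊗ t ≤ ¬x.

x ∨ x = max(0.555, 0.555) = 0.555
(x ∨ x) ⊕ y = min(1, 0.555 + 0.554) = min(1, 1.109) = 1.000
((x ∨ x) ⊕ y) ⊕ x = min(1, 1.000 + 0.555) = min(1, 1.555) = 1.000
So the left factor is ((x ∨ x) ⊕ y) ⊕ x = 1.000.
¬x = 1 − 0.555 = 0.445
So the right-hand bound is ¬x = 0.445.
The residuum of the Łukasiewicz t-norm gives the supremum: min(1, 1 − 1.000 + 0.445).
1 − 1.000 + 0.445 = 0.445, so t = min(1, 0.445) = 0.445.
Check: 1.000 ⊗ 0.445 = max(0, 0.445) = 0.445 ≤ 0.445.

0.445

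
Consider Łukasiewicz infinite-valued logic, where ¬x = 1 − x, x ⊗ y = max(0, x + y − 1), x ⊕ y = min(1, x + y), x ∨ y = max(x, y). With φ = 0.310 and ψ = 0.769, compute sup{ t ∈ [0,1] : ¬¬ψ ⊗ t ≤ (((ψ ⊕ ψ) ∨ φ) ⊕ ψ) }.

1.000

¬ψ = 1 − 0.769 = 0.231
¬¬ψ = 1 − 0.231 = 0.769
So the left factor is ¬¬ψ = 0.769.
ψ ⊕ ψ = min(1, 0.769 + 0.769) = min(1, 1.538) = 1.000
(ψ ⊕ ψ) ∨ φ = max(1.000, 0.310) = 1.000
((ψ ⊕ ψ) ∨ φ) ⊕ ψ = min(1, 1.000 + 0.769) = min(1, 1.769) = 1.000
So the right-hand bound is ((ψ ⊕ ψ) ∨ φ) ⊕ ψ = 1.000.
The residuum of the Łukasiewicz t-norm gives the supremum: min(1, 1 − 0.769 + 1.000).
1 − 0.769 + 1.000 = 1.231, so t = min(1, 1.231) = 1.000.
Check: 0.769 ⊗ 1.000 = max(0, 0.769) = 0.769 ≤ 1.000.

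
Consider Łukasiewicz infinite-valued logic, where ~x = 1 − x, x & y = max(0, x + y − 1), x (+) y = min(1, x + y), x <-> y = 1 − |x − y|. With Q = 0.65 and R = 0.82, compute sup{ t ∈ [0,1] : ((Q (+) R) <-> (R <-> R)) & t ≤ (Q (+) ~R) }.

0.83

Q (+) R = min(1, 0.65 + 0.82) = min(1, 1.47) = 1.00
R <-> R = 1 − |0.82 − 0.82| = 1 − 0.00 = 1.00
(Q (+) R) <-> (R <-> R) = 1 − |1.00 − 1.00| = 1 − 0.00 = 1.00
So the left factor is (Q (+) R) <-> (R <-> R) = 1.00.
~R = 1 − 0.82 = 0.18
Q (+) ~R = min(1, 0.65 + 0.18) = min(1, 0.83) = 0.83
So the right-hand bound is Q (+) ~R = 0.83.
The residuum of the Łukasiewicz t-norm gives the supremum: min(1, 1 − 1.00 + 0.83).
1 − 1.00 + 0.83 = 0.83, so t = min(1, 0.83) = 0.83.
Check: 1.00 & 0.83 = max(0, 0.83) = 0.83 ≤ 0.83.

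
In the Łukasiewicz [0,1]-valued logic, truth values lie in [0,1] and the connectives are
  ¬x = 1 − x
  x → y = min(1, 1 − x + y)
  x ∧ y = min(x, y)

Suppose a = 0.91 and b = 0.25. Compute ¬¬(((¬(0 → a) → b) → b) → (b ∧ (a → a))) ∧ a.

0 → a = min(1, 1 − 0.00 + 0.91) = min(1, 1.91) = 1.00
¬(0 → a) = 1 − 1.00 = 0.00
¬(0 → a) → b = min(1, 1 − 0.00 + 0.25) = min(1, 1.25) = 1.00
(¬(0 → a) → b) → b = min(1, 1 − 1.00 + 0.25) = min(1, 0.25) = 0.25
a → a = min(1, 1 − 0.91 + 0.91) = min(1, 1.00) = 1.00
b ∧ (a → a) = min(0.25, 1.00) = 0.25
((¬(0 → a) → b) → b) → (b ∧ (a → a)) = min(1, 1 − 0.25 + 0.25) = min(1, 1.00) = 1.00
¬(((¬(0 → a) → b) → b) → (b ∧ (a → a))) = 1 − 1.00 = 0.00
¬¬(((¬(0 → a) → b) → b) → (b ∧ (a → a))) = 1 − 0.00 = 1.00
¬¬(((¬(0 → a) → b) → b) → (b ∧ (a → a))) ∧ a = min(1.00, 0.91) = 0.91

0.91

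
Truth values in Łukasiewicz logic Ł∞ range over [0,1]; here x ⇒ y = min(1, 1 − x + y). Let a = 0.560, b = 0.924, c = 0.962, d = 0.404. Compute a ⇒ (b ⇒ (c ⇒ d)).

0.958

c ⇒ d = min(1, 1 − 0.962 + 0.404) = min(1, 0.442) = 0.442
b ⇒ (c ⇒ d) = min(1, 1 − 0.924 + 0.442) = min(1, 0.518) = 0.518
a ⇒ (b ⇒ (c ⇒ d)) = min(1, 1 − 0.560 + 0.518) = min(1, 0.958) = 0.958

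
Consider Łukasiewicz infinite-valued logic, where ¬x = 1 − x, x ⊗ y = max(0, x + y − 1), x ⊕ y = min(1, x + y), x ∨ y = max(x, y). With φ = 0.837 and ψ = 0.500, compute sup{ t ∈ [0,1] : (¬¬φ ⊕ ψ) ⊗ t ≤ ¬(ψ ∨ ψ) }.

0.500

¬φ = 1 − 0.837 = 0.163
¬¬φ = 1 − 0.163 = 0.837
¬¬φ ⊕ ψ = min(1, 0.837 + 0.500) = min(1, 1.337) = 1.000
So the left factor is ¬¬φ ⊕ ψ = 1.000.
ψ ∨ ψ = max(0.500, 0.500) = 0.500
¬(ψ ∨ ψ) = 1 − 0.500 = 0.500
So the right-hand bound is ¬(ψ ∨ ψ) = 0.500.
The residuum of the Łukasiewicz t-norm gives the supremum: min(1, 1 − 1.000 + 0.500).
1 − 1.000 + 0.500 = 0.500, so t = min(1, 0.500) = 0.500.
Check: 1.000 ⊗ 0.500 = max(0, 0.500) = 0.500 ≤ 0.500.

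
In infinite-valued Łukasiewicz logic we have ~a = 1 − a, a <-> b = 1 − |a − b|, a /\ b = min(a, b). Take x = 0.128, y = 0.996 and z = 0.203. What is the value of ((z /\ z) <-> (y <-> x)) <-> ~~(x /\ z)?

0.199

z /\ z = min(0.203, 0.203) = 0.203
y <-> x = 1 − |0.996 − 0.128| = 1 − 0.868 = 0.132
(z /\ z) <-> (y <-> x) = 1 − |0.203 − 0.132| = 1 − 0.071 = 0.929
x /\ z = min(0.128, 0.203) = 0.128
~(x /\ z) = 1 − 0.128 = 0.872
~~(x /\ z) = 1 − 0.872 = 0.128
((z /\ z) <-> (y <-> x)) <-> ~~(x /\ z) = 1 − |0.929 − 0.128| = 1 − 0.801 = 0.199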